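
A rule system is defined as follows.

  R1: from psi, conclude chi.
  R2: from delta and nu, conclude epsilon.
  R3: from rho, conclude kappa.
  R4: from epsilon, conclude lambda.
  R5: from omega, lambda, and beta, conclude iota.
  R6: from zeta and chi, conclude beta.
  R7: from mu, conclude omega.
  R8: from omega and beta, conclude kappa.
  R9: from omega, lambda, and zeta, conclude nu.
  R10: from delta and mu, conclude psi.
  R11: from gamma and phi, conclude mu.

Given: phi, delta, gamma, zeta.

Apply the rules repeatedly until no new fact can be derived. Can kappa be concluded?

From gamma and phi, R11 gives mu.
delta and mu hold, so psi follows (R10).
mu holds, so omega follows (R7).
psi holds, so chi follows (R1).
From zeta and chi, R6 gives beta.
omega and beta hold, so kappa follows (R8).

Yes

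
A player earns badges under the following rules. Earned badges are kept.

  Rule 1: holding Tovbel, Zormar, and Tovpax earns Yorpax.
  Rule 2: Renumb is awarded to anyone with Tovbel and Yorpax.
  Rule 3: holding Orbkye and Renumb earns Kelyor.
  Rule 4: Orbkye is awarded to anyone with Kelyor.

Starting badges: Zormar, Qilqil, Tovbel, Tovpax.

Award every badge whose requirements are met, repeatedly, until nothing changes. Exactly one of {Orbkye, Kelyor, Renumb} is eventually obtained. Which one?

Renumb

With Tovbel, Zormar, and Tovpax, Yorpax is earned (Rule 1).
With Tovbel and Yorpax, Renumb is earned (Rule 2).
Orbkye would need Kelyor (Rule 4), but Kelyor is never earned. Kelyor would need Orbkye and Renumb (Rule 3), but Orbkye is never earned.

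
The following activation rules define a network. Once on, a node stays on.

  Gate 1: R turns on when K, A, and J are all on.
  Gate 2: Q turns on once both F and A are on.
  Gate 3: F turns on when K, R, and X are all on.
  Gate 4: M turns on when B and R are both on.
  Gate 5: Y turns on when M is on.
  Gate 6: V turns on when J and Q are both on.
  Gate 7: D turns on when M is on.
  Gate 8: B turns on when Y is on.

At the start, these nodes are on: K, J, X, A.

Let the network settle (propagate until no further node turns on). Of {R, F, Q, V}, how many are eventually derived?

Gate 1: K, A, and J on → R on.
K, R, and X are on, so F turns on (Gate 3).
Gate 2: F and A on → Q on.
J and Q are on, so V turns on (Gate 6).
R: reached.
F: reached.
Q: reached.
V: reached.
All 4 are reached.

4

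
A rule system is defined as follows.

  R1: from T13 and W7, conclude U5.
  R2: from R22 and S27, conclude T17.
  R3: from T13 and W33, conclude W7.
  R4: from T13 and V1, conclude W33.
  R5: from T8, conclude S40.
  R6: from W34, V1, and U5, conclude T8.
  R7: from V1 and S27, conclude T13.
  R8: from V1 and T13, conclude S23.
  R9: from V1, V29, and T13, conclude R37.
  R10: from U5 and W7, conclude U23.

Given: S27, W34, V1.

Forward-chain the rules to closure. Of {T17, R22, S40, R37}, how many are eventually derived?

1

From V1 and S27, R7 gives T13.
T13 and V1 hold, so W33 follows (R4).
T13 and W33 hold, so W7 follows (R3).
From T13 and W7, R1 gives U5.
W34, V1, and U5 hold, so T8 follows (R6).
T8 holds, so S40 follows (R5).
T17 would need R22 and S27 (R2), but R22 is never established.
No rule produces R22, and it is not given.
S40: reached.
R37 would need V1, V29, and T13 (R9), but V29 is never established.
Reached: S40 — 1 of the 4.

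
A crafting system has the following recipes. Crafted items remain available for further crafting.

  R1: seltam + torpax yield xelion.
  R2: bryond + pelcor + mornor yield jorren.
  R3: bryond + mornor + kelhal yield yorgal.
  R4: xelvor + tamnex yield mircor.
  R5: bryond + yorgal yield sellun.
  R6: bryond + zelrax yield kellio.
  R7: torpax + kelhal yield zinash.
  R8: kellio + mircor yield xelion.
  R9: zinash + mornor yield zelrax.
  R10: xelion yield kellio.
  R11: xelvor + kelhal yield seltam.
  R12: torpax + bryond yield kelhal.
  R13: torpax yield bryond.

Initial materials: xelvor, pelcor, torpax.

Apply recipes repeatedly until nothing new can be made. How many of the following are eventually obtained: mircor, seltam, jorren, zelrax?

torpax → bryond (R13).
Using R12, torpax and bryond make kelhal.
xelvor + kelhal → seltam (R11).
mircor would need xelvor and tamnex (R4), but tamnex is never obtained.
seltam: reached.
jorren would need bryond, pelcor, and mornor (R2), but mornor is never obtained.
zelrax would need zinash and mornor (R9), but mornor is never obtained.
Reached: seltam — 1 of the 4.

1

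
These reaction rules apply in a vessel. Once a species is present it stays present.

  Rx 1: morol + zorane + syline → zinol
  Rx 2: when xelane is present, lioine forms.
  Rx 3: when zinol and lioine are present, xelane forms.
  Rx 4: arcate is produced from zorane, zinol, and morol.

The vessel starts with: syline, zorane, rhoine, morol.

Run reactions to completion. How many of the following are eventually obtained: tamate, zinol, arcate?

morol, zorane, and syline present → zinol forms (Rx 1).
zorane, zinol, and morol present → arcate forms (Rx 4).
No rule produces tamate, and it is not given.
zinol: reached.
arcate: reached.
Reached: zinol and arcate — 2 of the 3.

2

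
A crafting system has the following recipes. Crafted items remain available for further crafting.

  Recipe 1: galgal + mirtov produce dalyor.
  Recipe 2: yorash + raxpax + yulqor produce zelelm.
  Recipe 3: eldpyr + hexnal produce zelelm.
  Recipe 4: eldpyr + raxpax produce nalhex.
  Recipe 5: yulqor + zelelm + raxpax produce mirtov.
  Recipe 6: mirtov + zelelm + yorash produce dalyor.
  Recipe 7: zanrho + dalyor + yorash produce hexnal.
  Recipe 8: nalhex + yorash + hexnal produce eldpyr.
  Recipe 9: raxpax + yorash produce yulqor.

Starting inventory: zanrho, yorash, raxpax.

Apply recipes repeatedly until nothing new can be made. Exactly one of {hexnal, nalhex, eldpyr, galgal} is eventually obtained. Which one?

hexnal

raxpax + yorash → yulqor (Recipe 9).
Using Recipe 2, yorash, raxpax, and yulqor make zelelm.
Using Recipe 5, yulqor, zelelm, and raxpax make mirtov.
mirtov + zelelm + yorash → dalyor (Recipe 6).
Using Recipe 7, zanrho, dalyor, and yorash make hexnal.
No rule produces galgal, and it is not given. nalhex would need eldpyr and raxpax (Recipe 4), but eldpyr is never obtained. eldpyr would need nalhex, yorash, and hexnal (Recipe 8), but nalhex is never obtained.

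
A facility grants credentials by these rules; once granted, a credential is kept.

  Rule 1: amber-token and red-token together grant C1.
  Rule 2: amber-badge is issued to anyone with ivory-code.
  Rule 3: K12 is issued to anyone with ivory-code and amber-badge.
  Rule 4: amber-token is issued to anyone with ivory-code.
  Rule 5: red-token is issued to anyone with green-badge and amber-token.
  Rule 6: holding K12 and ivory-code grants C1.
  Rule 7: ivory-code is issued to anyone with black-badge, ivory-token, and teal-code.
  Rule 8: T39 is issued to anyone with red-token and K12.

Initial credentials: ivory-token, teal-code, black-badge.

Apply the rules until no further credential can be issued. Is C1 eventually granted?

Yes

Holding black-badge, ivory-token, and teal-code grants ivory-code (Rule 7).
Holding ivory-code grants amber-badge (Rule 2).
Holding ivory-code and amber-badge grants K12 (Rule 3).
Holding K12 and ivory-code grants C1 (Rule 6).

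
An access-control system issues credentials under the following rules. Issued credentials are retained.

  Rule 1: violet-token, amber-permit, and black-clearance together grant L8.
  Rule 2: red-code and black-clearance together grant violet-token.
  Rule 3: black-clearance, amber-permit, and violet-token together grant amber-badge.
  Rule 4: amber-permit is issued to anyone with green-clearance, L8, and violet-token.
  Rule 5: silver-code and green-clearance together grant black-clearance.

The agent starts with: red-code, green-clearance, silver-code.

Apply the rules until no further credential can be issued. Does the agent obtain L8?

No

L8 would need violet-token, amber-permit, and black-clearance (Rule 1), but amber-permit is never granted.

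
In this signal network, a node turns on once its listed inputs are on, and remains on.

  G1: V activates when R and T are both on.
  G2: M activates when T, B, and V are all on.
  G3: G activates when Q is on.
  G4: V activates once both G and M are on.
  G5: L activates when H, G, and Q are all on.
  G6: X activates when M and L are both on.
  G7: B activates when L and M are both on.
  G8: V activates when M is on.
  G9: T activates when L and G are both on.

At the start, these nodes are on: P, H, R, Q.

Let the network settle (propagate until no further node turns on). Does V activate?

Yes

Q is on, so G activates (G3).
G5: H, G, and Q on → L on.
G9: L and G on → T on.
G1: R and T on → V on.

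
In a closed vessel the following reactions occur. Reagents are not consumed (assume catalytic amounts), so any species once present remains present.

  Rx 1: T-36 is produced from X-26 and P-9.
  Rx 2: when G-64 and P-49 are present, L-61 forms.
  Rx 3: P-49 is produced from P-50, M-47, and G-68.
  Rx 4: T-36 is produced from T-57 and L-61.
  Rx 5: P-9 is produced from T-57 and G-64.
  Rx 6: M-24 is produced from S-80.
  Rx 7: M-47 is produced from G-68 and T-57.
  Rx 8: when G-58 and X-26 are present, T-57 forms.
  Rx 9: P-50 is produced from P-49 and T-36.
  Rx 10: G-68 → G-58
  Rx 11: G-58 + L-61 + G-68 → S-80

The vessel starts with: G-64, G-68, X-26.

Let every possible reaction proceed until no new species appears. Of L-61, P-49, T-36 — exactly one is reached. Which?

T-36

G-68 present → G-58 forms (Rx 10).
G-58 and X-26 present → T-57 forms (Rx 8).
T-57 and G-64 present → P-9 forms (Rx 5).
X-26 and P-9 present → T-36 forms (Rx 1).
P-49 would need P-50, M-47, and G-68 (Rx 3), but P-50 never forms. L-61 would need G-64 and P-49 (Rx 2), but P-49 never forms.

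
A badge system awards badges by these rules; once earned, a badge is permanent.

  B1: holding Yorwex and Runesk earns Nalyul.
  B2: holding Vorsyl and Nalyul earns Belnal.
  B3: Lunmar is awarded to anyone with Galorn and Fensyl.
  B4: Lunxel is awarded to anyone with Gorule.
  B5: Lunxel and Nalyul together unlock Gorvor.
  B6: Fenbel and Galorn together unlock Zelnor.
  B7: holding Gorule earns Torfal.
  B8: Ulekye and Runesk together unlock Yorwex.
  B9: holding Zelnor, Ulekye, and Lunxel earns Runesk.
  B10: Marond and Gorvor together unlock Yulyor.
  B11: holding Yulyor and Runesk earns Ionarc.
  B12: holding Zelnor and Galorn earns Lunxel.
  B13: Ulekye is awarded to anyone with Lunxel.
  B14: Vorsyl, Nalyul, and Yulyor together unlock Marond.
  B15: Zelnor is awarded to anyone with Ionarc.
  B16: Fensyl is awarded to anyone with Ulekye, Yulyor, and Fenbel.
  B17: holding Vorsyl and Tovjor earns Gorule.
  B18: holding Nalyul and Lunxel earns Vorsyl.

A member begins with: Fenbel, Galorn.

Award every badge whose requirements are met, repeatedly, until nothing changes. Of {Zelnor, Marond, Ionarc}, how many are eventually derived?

With Fenbel and Galorn, Zelnor is earned (B6).
Zelnor: reached.
Marond would need Vorsyl, Nalyul, and Yulyor (B14), but Yulyor is never earned.
Ionarc would need Yulyor and Runesk (B11), but Yulyor is never earned.
Reached: Zelnor — 1 of the 3.

1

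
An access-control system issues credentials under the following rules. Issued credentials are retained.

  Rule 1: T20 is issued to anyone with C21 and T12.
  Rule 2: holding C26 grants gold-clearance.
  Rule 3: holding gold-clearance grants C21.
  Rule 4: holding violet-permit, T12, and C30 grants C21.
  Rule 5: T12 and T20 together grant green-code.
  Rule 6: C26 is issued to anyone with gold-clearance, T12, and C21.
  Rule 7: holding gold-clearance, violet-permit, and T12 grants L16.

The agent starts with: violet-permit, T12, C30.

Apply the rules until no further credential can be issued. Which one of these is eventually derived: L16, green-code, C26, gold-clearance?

Holding violet-permit, T12, and C30 grants C21 (Rule 4).
Holding C21 and T12 grants T20 (Rule 1).
Holding T12 and T20 grants green-code (Rule 5).
C26 would need gold-clearance, T12, and C21 (Rule 6), but gold-clearance is never granted. gold-clearance would need C26 (Rule 2), but C26 is never granted. L16 would need gold-clearance, violet-permit, and T12 (Rule 7), but gold-clearance is never granted.

green-code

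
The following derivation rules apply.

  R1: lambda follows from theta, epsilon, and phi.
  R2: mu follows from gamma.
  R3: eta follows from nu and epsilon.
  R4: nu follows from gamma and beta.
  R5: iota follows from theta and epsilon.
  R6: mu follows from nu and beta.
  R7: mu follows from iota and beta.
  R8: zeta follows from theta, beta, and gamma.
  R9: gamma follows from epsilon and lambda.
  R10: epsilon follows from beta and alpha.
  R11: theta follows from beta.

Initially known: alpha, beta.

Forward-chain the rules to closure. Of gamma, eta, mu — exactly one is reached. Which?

beta and alpha hold, so epsilon follows (R10).
From beta, R11 gives theta.
theta and epsilon hold, so iota follows (R5).
iota and beta hold, so mu follows (R7).
eta would need nu and epsilon (R3), but nu is never established. gamma would need epsilon and lambda (R9), but lambda is never established.

mu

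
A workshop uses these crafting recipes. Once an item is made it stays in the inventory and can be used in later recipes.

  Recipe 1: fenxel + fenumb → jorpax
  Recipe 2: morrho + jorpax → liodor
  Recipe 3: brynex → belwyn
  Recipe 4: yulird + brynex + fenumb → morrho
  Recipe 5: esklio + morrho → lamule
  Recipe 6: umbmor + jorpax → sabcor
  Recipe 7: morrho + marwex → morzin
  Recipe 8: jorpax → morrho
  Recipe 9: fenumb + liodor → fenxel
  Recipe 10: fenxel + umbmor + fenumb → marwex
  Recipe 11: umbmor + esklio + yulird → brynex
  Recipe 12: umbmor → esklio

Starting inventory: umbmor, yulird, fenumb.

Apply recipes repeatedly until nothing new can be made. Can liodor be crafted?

liodor would need morrho and jorpax (Recipe 2), but jorpax is never obtained.

No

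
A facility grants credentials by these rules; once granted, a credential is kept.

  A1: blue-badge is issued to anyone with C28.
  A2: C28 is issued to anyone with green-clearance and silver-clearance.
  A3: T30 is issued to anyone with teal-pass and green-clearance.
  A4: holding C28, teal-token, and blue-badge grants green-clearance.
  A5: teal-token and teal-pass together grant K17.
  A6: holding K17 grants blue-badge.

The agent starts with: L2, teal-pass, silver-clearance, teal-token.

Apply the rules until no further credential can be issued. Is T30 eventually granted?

T30 would need teal-pass and green-clearance (A3), but green-clearance is never granted.

No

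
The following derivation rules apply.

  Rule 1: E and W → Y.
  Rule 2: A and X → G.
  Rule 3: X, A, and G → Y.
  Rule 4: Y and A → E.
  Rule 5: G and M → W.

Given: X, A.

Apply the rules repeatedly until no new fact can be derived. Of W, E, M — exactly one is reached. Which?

E

From A and X, Rule 2 gives G.
X, A, and G hold, so Y follows (Rule 3).
Y and A hold, so E follows (Rule 4).
W would need G and M (Rule 5), but M is never established. No rule produces M, and it is not given.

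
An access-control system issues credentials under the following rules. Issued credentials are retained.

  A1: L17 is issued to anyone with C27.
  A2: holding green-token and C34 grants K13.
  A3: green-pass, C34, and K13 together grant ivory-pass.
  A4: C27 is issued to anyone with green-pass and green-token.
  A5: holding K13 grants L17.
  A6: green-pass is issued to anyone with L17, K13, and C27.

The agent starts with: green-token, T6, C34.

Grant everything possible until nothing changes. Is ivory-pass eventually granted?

ivory-pass would need green-pass, C34, and K13 (A3), but green-pass is never granted.

No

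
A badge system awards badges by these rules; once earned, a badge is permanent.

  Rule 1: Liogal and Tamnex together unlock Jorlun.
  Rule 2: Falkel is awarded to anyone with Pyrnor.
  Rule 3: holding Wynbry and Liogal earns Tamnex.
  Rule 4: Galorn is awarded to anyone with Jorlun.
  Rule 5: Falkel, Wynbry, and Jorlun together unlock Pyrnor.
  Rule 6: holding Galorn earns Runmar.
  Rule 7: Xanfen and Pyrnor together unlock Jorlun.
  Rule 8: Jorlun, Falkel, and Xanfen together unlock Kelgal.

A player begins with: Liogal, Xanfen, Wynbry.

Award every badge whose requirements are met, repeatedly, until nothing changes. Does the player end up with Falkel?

Falkel would need Pyrnor (Rule 2), but Pyrnor is never earned.

No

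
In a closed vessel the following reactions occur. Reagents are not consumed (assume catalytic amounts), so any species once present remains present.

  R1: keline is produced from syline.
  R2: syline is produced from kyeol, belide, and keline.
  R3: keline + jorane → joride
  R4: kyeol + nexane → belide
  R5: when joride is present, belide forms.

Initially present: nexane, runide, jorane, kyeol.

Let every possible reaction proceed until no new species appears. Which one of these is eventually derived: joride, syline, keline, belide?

belide

kyeol and nexane present → belide forms (R4).
syline would need kyeol, belide, and keline (R2), but keline never forms. keline would need syline (R1), but syline never forms. joride would need keline and jorane (R3), but keline never forms.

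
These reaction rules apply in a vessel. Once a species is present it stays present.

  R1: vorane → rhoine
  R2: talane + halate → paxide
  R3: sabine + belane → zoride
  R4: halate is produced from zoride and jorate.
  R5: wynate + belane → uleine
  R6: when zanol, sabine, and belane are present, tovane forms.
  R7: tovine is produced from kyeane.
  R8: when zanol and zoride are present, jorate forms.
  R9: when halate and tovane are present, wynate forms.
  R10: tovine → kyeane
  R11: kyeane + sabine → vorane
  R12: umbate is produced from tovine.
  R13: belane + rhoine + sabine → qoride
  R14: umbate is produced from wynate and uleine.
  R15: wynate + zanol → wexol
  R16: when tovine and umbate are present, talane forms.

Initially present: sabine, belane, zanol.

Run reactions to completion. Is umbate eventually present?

Yes

zanol, sabine, and belane present → tovane forms (R6).
sabine and belane present → zoride forms (R3).
zanol and zoride present → jorate forms (R8).
zoride and jorate present → halate forms (R4).
halate and tovane present → wynate forms (R9).
wynate and belane present → uleine forms (R5).
wynate and uleine present → umbate forms (R14).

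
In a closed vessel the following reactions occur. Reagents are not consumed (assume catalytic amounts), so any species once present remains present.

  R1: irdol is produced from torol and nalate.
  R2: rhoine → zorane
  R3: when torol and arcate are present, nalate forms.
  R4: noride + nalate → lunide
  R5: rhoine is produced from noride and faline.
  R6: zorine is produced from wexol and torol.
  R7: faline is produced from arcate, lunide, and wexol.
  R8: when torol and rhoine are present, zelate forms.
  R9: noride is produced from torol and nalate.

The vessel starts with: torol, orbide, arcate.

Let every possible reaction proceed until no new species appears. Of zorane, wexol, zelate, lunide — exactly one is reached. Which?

lunide

torol and arcate present → nalate forms (R3).
torol and nalate present → noride forms (R9).
noride and nalate present → lunide forms (R4).
No rule produces wexol, and it is not given. zorane would need rhoine (R2), but rhoine never forms. zelate would need torol and rhoine (R8), but rhoine never forms.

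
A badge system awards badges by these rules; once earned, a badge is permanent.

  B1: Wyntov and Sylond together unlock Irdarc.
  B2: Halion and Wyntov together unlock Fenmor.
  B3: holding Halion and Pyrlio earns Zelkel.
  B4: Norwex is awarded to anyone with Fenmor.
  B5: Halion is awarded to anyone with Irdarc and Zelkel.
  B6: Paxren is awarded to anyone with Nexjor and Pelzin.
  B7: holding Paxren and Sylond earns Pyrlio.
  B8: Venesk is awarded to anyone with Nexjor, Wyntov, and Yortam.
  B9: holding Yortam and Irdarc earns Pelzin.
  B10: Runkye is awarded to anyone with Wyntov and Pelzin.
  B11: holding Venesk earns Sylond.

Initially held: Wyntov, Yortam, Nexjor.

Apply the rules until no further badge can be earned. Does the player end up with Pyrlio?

With Nexjor, Wyntov, and Yortam, Venesk is earned (B8).
With Venesk, Sylond is earned (B11).
With Wyntov and Sylond, Irdarc is earned (B1).
With Yortam and Irdarc, Pelzin is earned (B9).
With Nexjor and Pelzin, Paxren is earned (B6).
With Paxren and Sylond, Pyrlio is earned (B7).

Yes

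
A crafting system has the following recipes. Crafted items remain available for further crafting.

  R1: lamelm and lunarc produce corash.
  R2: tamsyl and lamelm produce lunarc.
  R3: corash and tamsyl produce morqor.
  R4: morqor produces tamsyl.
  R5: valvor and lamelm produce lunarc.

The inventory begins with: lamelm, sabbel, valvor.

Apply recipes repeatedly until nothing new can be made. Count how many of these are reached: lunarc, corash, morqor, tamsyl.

Using R5, valvor and lamelm make lunarc.
Using R1, lamelm and lunarc make corash.
lunarc: reached.
corash: reached.
morqor would need corash and tamsyl (R3), but tamsyl is never obtained.
tamsyl would need morqor (R4), but morqor is never obtained.
Reached: lunarc and corash — 2 of the 4.

2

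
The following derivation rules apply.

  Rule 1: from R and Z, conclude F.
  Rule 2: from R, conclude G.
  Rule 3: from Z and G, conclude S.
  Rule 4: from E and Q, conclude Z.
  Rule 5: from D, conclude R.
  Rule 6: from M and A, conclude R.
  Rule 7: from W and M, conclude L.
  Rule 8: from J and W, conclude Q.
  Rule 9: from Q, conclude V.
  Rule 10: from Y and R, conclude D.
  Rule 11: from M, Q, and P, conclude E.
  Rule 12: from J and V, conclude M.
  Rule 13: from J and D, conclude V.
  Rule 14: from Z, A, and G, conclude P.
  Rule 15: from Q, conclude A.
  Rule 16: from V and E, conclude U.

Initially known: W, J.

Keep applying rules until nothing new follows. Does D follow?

No

D would need Y and R (Rule 10), but Y is never established.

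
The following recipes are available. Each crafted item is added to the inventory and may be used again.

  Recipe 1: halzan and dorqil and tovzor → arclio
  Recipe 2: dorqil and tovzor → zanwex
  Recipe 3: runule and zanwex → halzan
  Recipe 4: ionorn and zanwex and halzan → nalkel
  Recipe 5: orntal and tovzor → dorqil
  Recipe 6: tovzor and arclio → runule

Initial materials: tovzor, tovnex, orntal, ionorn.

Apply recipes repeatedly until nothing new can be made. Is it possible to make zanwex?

Yes

orntal and tovzor → dorqil (Recipe 5).
dorqil and tovzor → zanwex (Recipe 2).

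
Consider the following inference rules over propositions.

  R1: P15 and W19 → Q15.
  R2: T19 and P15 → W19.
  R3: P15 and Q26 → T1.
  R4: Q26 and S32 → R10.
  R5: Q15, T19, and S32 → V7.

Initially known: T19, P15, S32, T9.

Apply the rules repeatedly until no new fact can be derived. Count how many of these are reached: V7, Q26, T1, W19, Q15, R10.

3

From T19 and P15, R2 gives W19.
P15 and W19 hold, so Q15 follows (R1).
Q15, T19, and S32 hold, so V7 follows (R5).
V7: reached.
No rule produces Q26, and it is not given.
T1 would need P15 and Q26 (R3), but Q26 is never established.
W19: reached.
Q15: reached.
R10 would need Q26 and S32 (R4), but Q26 is never established.
Reached: V7, W19, and Q15 — 3 of the 6.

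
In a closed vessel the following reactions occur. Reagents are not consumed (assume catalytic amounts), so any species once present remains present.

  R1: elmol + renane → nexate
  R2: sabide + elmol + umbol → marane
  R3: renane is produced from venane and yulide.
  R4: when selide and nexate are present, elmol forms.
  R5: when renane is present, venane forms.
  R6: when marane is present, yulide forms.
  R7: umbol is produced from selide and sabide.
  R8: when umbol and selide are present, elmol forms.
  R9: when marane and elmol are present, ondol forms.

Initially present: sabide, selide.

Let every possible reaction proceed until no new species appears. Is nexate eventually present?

No

nexate would need elmol and renane (R1), but renane never forms.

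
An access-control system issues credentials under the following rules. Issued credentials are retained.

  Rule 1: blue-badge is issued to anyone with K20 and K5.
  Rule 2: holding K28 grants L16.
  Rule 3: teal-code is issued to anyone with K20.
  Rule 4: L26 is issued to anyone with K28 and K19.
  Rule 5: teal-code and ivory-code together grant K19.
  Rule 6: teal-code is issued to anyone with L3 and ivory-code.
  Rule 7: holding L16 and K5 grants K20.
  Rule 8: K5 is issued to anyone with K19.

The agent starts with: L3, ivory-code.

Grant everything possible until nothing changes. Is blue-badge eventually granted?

blue-badge would need K20 and K5 (Rule 1), but K20 is never granted.

No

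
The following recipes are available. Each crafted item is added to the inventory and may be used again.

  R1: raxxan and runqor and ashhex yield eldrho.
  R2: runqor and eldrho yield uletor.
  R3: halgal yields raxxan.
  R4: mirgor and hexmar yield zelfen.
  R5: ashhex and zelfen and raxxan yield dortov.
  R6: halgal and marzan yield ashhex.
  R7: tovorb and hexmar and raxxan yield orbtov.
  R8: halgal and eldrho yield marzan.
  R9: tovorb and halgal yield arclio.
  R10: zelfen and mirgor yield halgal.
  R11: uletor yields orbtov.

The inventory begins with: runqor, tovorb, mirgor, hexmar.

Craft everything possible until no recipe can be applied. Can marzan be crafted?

No

marzan would need halgal and eldrho (R8), but eldrho is never obtained.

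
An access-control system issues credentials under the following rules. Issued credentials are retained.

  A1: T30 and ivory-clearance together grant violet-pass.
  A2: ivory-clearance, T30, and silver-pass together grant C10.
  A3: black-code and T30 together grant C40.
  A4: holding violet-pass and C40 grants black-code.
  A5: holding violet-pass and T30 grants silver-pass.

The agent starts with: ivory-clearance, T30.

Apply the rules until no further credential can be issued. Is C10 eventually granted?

Holding T30 and ivory-clearance grants violet-pass (A1).
Holding violet-pass and T30 grants silver-pass (A5).
Holding ivory-clearance, T30, and silver-pass grants C10 (A2).

Yes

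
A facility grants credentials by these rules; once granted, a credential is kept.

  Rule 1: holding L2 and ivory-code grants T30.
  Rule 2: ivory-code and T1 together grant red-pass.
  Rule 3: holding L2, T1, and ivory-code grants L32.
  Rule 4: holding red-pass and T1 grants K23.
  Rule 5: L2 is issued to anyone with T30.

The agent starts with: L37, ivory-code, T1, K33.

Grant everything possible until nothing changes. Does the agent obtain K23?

Yes

Holding ivory-code and T1 grants red-pass (Rule 2).
Holding red-pass and T1 grants K23 (Rule 4).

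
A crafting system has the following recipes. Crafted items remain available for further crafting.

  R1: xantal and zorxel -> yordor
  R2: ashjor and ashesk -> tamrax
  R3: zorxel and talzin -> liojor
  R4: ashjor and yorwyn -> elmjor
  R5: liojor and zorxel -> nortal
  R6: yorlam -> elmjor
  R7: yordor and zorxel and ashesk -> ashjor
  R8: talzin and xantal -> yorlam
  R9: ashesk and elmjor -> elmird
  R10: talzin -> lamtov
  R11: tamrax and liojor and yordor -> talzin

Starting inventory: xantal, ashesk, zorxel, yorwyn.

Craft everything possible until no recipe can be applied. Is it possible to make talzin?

No

talzin would need tamrax, liojor, and yordor (R11), but liojor is never obtained.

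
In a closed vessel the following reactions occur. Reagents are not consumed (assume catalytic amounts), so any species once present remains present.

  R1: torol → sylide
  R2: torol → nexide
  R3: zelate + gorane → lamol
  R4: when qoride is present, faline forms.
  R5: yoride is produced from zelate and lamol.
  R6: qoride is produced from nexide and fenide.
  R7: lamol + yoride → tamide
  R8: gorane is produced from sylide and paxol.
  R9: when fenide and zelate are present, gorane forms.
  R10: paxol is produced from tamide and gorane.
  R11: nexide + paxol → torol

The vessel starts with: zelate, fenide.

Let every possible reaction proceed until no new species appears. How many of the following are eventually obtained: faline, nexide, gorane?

1

fenide and zelate present → gorane forms (R9).
faline would need qoride (R4), but qoride never forms.
nexide would need torol (R2), but torol never forms.
gorane: reached.
Reached: gorane — 1 of the 3.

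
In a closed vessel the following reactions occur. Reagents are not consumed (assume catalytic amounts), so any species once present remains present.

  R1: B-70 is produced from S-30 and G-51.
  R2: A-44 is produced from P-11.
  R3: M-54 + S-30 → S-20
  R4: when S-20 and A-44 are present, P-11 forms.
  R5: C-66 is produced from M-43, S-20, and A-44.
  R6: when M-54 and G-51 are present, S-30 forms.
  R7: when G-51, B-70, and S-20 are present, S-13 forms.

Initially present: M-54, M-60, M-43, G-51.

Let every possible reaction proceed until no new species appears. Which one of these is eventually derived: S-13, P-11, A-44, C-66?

M-54 and G-51 present → S-30 forms (R6).
S-30 and G-51 present → B-70 forms (R1).
M-54 and S-30 present → S-20 forms (R3).
G-51, B-70, and S-20 present → S-13 forms (R7).
P-11 would need S-20 and A-44 (R4), but A-44 never forms. A-44 would need P-11 (R2), but P-11 never forms. C-66 would need M-43, S-20, and A-44 (R5), but A-44 never forms.

S-13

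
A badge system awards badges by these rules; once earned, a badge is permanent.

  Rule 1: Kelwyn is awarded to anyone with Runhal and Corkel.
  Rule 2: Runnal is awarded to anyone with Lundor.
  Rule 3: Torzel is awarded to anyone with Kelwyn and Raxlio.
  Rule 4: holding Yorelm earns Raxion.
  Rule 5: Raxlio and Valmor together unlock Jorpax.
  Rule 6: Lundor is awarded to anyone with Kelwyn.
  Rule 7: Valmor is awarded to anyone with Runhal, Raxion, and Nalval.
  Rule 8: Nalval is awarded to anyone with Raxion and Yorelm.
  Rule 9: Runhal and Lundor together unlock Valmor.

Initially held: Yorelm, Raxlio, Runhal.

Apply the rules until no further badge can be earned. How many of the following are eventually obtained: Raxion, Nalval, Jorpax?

With Yorelm, Raxion is earned (Rule 4).
With Raxion and Yorelm, Nalval is earned (Rule 8).
With Runhal, Raxion, and Nalval, Valmor is earned (Rule 7).
With Raxlio and Valmor, Jorpax is earned (Rule 5).
Raxion: reached.
Nalval: reached.
Jorpax: reached.
All 3 are reached.

3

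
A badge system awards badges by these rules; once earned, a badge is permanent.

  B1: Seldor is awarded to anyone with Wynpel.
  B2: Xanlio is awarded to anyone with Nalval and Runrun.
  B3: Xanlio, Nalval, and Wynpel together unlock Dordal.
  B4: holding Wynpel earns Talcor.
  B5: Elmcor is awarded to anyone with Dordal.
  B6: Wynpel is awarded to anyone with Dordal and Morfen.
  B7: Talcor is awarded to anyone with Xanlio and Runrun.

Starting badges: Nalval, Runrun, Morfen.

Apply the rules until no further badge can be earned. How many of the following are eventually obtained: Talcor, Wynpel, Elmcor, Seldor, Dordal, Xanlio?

2

With Nalval and Runrun, Xanlio is earned (B2).
With Xanlio and Runrun, Talcor is earned (B7).
Talcor: reached.
Wynpel would need Dordal and Morfen (B6), but Dordal is never earned.
Elmcor would need Dordal (B5), but Dordal is never earned.
Seldor would need Wynpel (B1), but Wynpel is never earned.
Dordal would need Xanlio, Nalval, and Wynpel (B3), but Wynpel is never earned.
Xanlio: reached.
Reached: Talcor and Xanlio — 2 of the 6.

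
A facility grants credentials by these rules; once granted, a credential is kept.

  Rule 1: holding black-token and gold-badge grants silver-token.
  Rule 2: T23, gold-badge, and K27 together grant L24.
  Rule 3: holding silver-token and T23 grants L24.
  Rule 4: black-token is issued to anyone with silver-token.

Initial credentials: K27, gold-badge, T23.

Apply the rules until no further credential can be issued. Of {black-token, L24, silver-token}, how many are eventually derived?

1

Holding T23, gold-badge, and K27 grants L24 (Rule 2).
black-token would need silver-token (Rule 4), but silver-token is never granted.
L24: reached.
silver-token would need black-token and gold-badge (Rule 1), but black-token is never granted.
Reached: L24 — 1 of the 3.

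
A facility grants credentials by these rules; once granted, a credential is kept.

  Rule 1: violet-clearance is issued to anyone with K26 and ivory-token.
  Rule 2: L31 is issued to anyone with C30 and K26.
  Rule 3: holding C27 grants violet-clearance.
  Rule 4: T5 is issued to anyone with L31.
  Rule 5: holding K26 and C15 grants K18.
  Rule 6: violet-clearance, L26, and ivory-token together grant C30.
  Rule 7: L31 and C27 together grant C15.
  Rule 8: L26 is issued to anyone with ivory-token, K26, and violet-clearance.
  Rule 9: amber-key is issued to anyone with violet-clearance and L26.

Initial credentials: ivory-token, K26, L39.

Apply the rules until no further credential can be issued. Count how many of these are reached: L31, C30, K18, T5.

Holding K26 and ivory-token grants violet-clearance (Rule 1).
Holding ivory-token, K26, and violet-clearance grants L26 (Rule 8).
Holding violet-clearance, L26, and ivory-token grants C30 (Rule 6).
Holding C30 and K26 grants L31 (Rule 2).
Holding L31 grants T5 (Rule 4).
L31: reached.
C30: reached.
K18 would need K26 and C15 (Rule 5), but C15 is never granted.
T5: reached.
Reached: L31, C30, and T5 — 3 of the 4.

3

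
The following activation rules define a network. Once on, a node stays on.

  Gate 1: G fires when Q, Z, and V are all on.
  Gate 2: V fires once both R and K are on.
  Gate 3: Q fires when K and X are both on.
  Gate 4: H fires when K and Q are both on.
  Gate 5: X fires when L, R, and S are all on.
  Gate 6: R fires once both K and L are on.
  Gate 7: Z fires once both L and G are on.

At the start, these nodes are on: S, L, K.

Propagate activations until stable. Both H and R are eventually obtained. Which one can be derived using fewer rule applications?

R: Gate 6: K and L on → R on. [1 rule application]
H: Gate 6: K and L on → R on. Gate 5: L, R, and S on → X on. Gate 3: K and X on → Q on. K and Q are on, so H fires (Gate 4). [4 rule applications]
R needs fewer.

R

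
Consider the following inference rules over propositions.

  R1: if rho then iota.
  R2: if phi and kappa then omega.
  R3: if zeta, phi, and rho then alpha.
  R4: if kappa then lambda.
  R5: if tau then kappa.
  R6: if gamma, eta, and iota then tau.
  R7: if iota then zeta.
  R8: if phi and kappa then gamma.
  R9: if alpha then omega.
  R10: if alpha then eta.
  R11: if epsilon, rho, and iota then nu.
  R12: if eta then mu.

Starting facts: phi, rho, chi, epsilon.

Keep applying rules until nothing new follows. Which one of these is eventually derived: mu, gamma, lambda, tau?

From rho, R1 gives iota.
From iota, R7 gives zeta.
From zeta, phi, and rho, R3 gives alpha.
alpha holds, so eta follows (R10).
eta holds, so mu follows (R12).
tau would need gamma, eta, and iota (R6), but gamma is never established. gamma would need phi and kappa (R8), but kappa is never established. lambda would need kappa (R4), but kappa is never established.

mu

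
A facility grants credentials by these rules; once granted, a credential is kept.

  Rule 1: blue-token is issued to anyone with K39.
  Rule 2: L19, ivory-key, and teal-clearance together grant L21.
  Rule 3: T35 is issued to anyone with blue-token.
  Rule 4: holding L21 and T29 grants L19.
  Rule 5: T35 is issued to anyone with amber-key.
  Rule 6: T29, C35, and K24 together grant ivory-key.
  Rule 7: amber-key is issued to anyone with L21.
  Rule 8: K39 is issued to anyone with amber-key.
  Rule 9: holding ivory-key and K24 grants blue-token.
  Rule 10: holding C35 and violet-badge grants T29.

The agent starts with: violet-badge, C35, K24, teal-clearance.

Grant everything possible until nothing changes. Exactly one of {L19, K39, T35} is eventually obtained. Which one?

T35

Holding C35 and violet-badge grants T29 (Rule 10).
Holding T29, C35, and K24 grants ivory-key (Rule 6).
Holding ivory-key and K24 grants blue-token (Rule 9).
Holding blue-token grants T35 (Rule 3).
L19 would need L21 and T29 (Rule 4), but L21 is never granted. K39 would need amber-key (Rule 8), but amber-key is never granted.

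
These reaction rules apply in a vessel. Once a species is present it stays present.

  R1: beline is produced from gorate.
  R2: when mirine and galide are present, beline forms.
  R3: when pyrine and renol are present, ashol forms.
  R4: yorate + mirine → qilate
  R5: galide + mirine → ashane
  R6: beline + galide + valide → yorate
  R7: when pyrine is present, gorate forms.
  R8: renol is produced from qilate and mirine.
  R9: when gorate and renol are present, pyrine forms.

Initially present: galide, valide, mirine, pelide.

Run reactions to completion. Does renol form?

mirine and galide present → beline forms (R2).
beline, galide, and valide present → yorate forms (R6).
yorate and mirine present → qilate forms (R4).
qilate and mirine present → renol forms (R8).

Yes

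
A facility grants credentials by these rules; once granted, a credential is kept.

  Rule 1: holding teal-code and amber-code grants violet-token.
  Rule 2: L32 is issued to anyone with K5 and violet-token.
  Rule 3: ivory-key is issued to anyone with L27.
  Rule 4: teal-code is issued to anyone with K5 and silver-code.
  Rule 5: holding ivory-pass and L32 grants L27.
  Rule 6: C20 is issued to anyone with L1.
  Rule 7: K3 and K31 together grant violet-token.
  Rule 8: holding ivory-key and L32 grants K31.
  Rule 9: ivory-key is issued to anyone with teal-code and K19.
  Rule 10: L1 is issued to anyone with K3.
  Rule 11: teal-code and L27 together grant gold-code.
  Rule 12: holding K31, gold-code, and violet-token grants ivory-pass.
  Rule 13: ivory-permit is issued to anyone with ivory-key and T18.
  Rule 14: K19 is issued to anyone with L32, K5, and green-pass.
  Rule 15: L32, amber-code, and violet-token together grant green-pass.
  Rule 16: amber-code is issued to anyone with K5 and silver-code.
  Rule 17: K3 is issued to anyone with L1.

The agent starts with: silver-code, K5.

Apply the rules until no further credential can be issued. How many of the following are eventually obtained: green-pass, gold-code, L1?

Holding K5 and silver-code grants teal-code (Rule 4).
Holding K5 and silver-code grants amber-code (Rule 16).
Holding teal-code and amber-code grants violet-token (Rule 1).
Holding K5 and violet-token grants L32 (Rule 2).
Holding L32, amber-code, and violet-token grants green-pass (Rule 15).
green-pass: reached.
gold-code would need teal-code and L27 (Rule 11), but L27 is never granted.
L1 would need K3 (Rule 10), but K3 is never granted.
Reached: green-pass — 1 of the 3.

1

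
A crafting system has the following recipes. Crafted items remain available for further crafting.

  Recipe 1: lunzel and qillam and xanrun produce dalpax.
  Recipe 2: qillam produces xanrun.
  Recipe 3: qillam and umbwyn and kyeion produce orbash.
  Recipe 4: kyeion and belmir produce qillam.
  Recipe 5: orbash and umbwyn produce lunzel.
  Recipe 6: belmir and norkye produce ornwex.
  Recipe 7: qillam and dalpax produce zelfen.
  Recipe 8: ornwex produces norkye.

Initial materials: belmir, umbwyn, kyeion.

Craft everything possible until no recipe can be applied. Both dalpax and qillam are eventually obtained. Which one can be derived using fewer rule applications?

qillam

qillam: kyeion and belmir → qillam (Recipe 4). [1 rule application]
dalpax: Using Recipe 4, kyeion and belmir make qillam. qillam and umbwyn and kyeion → orbash (Recipe 3). qillam → xanrun (Recipe 2). Using Recipe 5, orbash and umbwyn make lunzel. Using Recipe 1, lunzel, qillam, and xanrun make dalpax. [5 rule applications]
qillam needs fewer.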